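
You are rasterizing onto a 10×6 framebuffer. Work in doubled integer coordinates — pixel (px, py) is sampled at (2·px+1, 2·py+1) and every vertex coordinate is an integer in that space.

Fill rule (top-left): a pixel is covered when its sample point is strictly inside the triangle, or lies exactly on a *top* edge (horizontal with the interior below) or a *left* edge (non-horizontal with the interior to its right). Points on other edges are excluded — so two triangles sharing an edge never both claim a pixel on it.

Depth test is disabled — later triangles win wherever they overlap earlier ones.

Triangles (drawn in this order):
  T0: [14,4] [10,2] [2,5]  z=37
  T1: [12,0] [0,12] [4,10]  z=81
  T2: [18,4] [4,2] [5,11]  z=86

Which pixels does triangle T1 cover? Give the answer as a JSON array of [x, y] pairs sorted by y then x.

T0:
  2·area = 28  (B↔C swapped to make it positive)
  edge (14, 4)→(2, 5): d=(-12,1) right/bottom  bias=-1
  edge (2, 5)→(10, 2): d=(8,-3) top-left  bias=+0
  edge (10, 2)→(14, 4): d=(4,2) right/bottom  bias=-1
    (4,1)@(9, 3): e=[17,5,6] → █
    (5,1)@(11, 3): e=[15,11,2] → █
    (6,1)@(13, 3): e=[13,17,-2] → ·
    (4,2)@(9, 5): e=[-7,21,14] → ·
    (5,2)@(11, 5): e=[-9,27,10] → ·
  covered (2 px):
    · · · · · · · · · ·
    · · · · █ █ · · · ·
    · · · · · · · · · ·
    · · · · · · · · · ·
    · · · · · · · · · ·
    · · · · · · · · · ·
T1:
  2·area = 24  (B↔C swapped to make it positive)
  edge (12, 0)→(4, 10): d=(-8,10) right/bottom  bias=-1
  edge (4, 10)→(0, 12): d=(-4,2) right/bottom  bias=-1
  edge (0, 12)→(12, 0): d=(12,-12) top-left  bias=+0
    (5,0)@(11, 1): e=[2,22,0] → █  [on edge]
    (6,0)@(13, 1): e=[-18,18,24] → ·
    (4,1)@(9, 3): e=[6,18,0] → █  [on edge]
    (5,1)@(11, 3): e=[-14,14,24] → ·
    (3,2)@(7, 5): e=[10,14,0] → █  [on edge]
    (4,2)@(9, 5): e=[-10,10,24] → ·
    (2,3)@(5, 7): e=[14,10,0] → █  [on edge]
    (3,3)@(7, 7): e=[-6,6,24] → ·
    (1,4)@(3, 9): e=[18,6,0] → █  [on edge]
    (2,4)@(5, 9): e=[-2,2,24] → ·
    (0,5)@(1, 11): e=[22,2,0] → █  [on edge]
    (1,5)@(3, 11): e=[2,-2,24] → ·
  covered (6 px):
    · · · · · █ · · · ·
    · · · · █ · · · · ·
    · · · █ · · · · · ·
    · · █ · · · · · · ·
    · █ · · · · · · · ·
    █ · · · · · · · · ·
T2:
  2·area = 124  (B↔C swapped to make it positive)
  edge (18, 4)→(5, 11): d=(-13,7) right/bottom  bias=-1
  edge (5, 11)→(4, 2): d=(-1,-9) top-left  bias=+0
  edge (4, 2)→(18, 4): d=(14,2) right/bottom  bias=-1
    (2,1)@(5, 3): e=[104,8,12] → █
    (3,1)@(7, 3): e=[90,26,8] → █
    (4,1)@(9, 3): e=[76,44,4] → █
    (5,1)@(11, 3): e=[62,62,0] → ·  [on edge]
    (2,2)@(5, 5): e=[78,6,40] → █
    (5,2)@(11, 5): e=[36,60,28] → █
    (6,2)@(13, 5): e=[22,78,24] → █
    (7,2)@(15, 5): e=[8,96,20] → █
    (8,2)@(17, 5): e=[-6,114,16] → ·
    (2,3)@(5, 7): e=[52,4,68] → █
    (6,3)@(13, 7): e=[-4,76,52] → ·
    (7,3)@(15, 7): e=[-18,94,48] → ·
    (2,5)@(5, 11): e=[0,0,124] → ·  [on edge]
  covered (15 px):
    · · · · · · · · · ·
    · · █ █ █ · · · · ·
    · · █ █ █ █ █ █ · ·
    · · █ █ █ █ · · · ·
    · · █ █ · · · · · ·
    · · · · · · · · · ·

Result: [[5,0],[4,1],[3,2],[2,3],[1,4],[0,5]]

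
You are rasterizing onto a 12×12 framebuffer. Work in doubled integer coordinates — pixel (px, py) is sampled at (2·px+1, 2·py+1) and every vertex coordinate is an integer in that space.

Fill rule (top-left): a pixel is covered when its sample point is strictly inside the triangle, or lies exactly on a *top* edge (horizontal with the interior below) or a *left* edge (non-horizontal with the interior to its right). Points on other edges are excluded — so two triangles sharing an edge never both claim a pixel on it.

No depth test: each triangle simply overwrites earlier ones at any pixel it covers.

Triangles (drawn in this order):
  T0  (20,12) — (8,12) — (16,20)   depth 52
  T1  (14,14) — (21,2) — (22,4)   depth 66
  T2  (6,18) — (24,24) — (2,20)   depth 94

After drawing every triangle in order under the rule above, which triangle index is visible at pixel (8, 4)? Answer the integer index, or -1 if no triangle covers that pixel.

T0:
  2·area = 96  (B↔C swapped to make it positive)
  edge (20, 12)→(16, 20): d=(-4,8) right/bottom  bias=-1
  edge (16, 20)→(8, 12): d=(-8,-8) top-left  bias=+0
  edge (8, 12)→(20, 12): d=(12,0) top-left  bias=+0
    (0,2)@(1, 5): e=[180,0,-84] → ·  [on edge]
    (1,3)@(3, 7): e=[156,0,-60] → ·  [on edge]
    (2,4)@(5, 9): e=[132,0,-36] → ·  [on edge]
    (3,5)@(7, 11): e=[108,0,-12] → ·  [on edge]
    (4,6)@(9, 13): e=[84,0,12] → █  [on edge]
    (5,6)@(11, 13): e=[68,16,12] → █
    (6,6)@(13, 13): e=[52,32,12] → █
    (7,6)@(15, 13): e=[36,48,12] → █
    (8,6)@(17, 13): e=[20,64,12] → █
    (9,6)@(19, 13): e=[4,80,12] → █
    (10,6)@(21, 13): e=[-12,96,12] → ·
    (4,7)@(9, 15): e=[76,-16,36] → ·
    (5,7)@(11, 15): e=[60,0,36] → █  [on edge]
    (6,8)@(13, 17): e=[36,0,60] → █  [on edge]
    (7,9)@(15, 19): e=[12,0,84] → █  [on edge]
    (8,10)@(17, 21): e=[-12,0,108] → ·  [on edge]
    (9,11)@(19, 23): e=[-36,0,132] → ·  [on edge]
  covered (14 px):
    · · · · · · · · · · · ·
    · · · · · · · · · · · ·
    · · · · · · · · · · · ·
    · · · · · · · · · · · ·
    · · · · · · · · · · · ·
    · · · · · · · · · · · ·
    · · · · █ █ █ █ █ █ · ·
    · · · · · █ █ █ █ · · ·
    · · · · · · █ █ █ · · ·
    · · · · · · · █ · · · ·
    · · · · · · · · · · · ·
    · · · · · · · · · · · ·
T1:
  2·area = 26
  edge (14, 14)→(21, 2): d=(7,-12) top-left  bias=+0
  edge (21, 2)→(22, 4): d=(1,2) right/bottom  bias=-1
  edge (22, 4)→(14, 14): d=(-8,10) right/bottom  bias=-1
    (10,1)@(21, 3): e=[7,1,18] → █
    (11,1)@(23, 3): e=[31,-3,-2] → ·
    (10,2)@(21, 5): e=[21,3,2] → █
    (11,2)@(23, 5): e=[45,-1,-18] → ·
    (9,3)@(19, 7): e=[11,9,6] → █
    (10,3)@(21, 7): e=[35,5,-14] → ·
    (8,4)@(17, 9): e=[1,15,10] → █
    (9,4)@(19, 9): e=[25,11,-10] → ·
    (8,5)@(17, 11): e=[15,17,-6] → ·
  covered (4 px):
    · · · · · · · · · · · ·
    · · · · · · · · · · █ ·
    · · · · · · · · · · █ ·
    · · · · · · · · · █ · ·
    · · · · · · · · █ · · ·
    · · · · · · · · · · · ·
    · · · · · · · · · · · ·
    · · · · · · · · · · · ·
    · · · · · · · · · · · ·
    · · · · · · · · · · · ·
    · · · · · · · · · · · ·
    · · · · · · · · · · · ·
T2:
  2·area = 60
  edge (6, 18)→(24, 24): d=(18,6) right/bottom  bias=-1
  edge (24, 24)→(2, 20): d=(-22,-4) top-left  bias=+0
  edge (2, 20)→(6, 18): d=(4,-2) top-left  bias=+0
    (1,8)@(3, 17): e=[0,70,-10] → ·  [on edge]
    (2,9)@(5, 19): e=[24,34,2] → █
    (3,9)@(7, 19): e=[12,42,6] → █
    (4,9)@(9, 19): e=[0,50,10] → ·  [on edge]
    (2,10)@(5, 21): e=[60,-10,10] → ·
    (3,10)@(7, 21): e=[48,-2,14] → ·
    (4,10)@(9, 21): e=[36,6,18] → █
    (5,10)@(11, 21): e=[24,14,22] → █
    (6,10)@(13, 21): e=[12,22,26] → █
    (7,10)@(15, 21): e=[0,30,30] → ·  [on edge]
    (4,11)@(9, 23): e=[72,-38,26] → ·
    (5,11)@(11, 23): e=[60,-30,30] → ·
    (10,11)@(21, 23): e=[0,10,50] → ·  [on edge]
  covered (6 px):
    · · · · · · · · · · · ·
    · · · · · · · · · · · ·
    · · · · · · · · · · · ·
    · · · · · · · · · · · ·
    · · · · · · · · · · · ·
    · · · · · · · · · · · ·
    · · · · · · · · · · · ·
    · · · · · · · · · · · ·
    · · · · · · · · · · · ·
    · · █ █ · · · · · · · ·
    · · · · █ █ █ · · · · ·
    · · · · · · · · · █ · ·

Z-buffer (winner per pixel, '.' = empty):
  . . . . . . . . . . . .
  . . . . . . . . . . 1 .
  . . . . . . . . . . 1 .
  . . . . . . . . . 1 . .
  . . . . . . . . 1 . . .
  . . . . . . . . . . . .
  . . . . 0 0 0 0 0 0 . .
  . . . . . 0 0 0 0 . . .
  . . . . . . 0 0 0 . . .
  . . 2 2 . . . 0 . . . .
  . . . . 2 2 2 . . . . .
  . . . . . . . . . 2 . .

Final: 1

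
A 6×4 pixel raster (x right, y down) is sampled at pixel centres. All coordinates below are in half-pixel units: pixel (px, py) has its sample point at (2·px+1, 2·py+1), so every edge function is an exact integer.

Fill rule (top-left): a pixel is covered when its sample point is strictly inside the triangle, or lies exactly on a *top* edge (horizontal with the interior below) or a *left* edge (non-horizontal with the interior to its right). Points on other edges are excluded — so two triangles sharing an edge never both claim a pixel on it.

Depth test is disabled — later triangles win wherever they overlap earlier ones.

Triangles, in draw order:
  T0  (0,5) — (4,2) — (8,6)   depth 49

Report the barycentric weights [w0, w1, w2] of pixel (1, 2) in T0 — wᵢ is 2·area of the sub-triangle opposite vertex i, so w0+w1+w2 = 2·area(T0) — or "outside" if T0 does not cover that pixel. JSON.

T0:
  2·area = 28
  edge (0, 5)→(4, 2): d=(4,-3) top-left  bias=+0
  edge (4, 2)→(8, 6): d=(4,4) right/bottom  bias=-1
  edge (8, 6)→(0, 5): d=(-8,-1) top-left  bias=+0
    (1,0)@(3, 1): e=[-7,0,35] → ·  [on edge]
    (1,1)@(3, 3): e=[1,8,19] → #
    (2,1)@(5, 3): e=[7,0,21] → ·  [on edge]
    (0,2)@(1, 5): e=[3,24,1] → #
    (2,2)@(5, 5): e=[15,8,5] → #
    (3,2)@(7, 5): e=[21,0,7] → ·  [on edge]
    (0,3)@(1, 7): e=[11,32,-15] → ·
    (1,3)@(3, 7): e=[17,24,-13] → ·
    (2,3)@(5, 7): e=[23,16,-11] → ·
    (4,3)@(9, 7): e=[35,0,-7] → ·  [on edge]
  covered (4 px):
    · · · · · ·
    · # · · · ·
    # # # · · ·
    · · · · · ·

Result: [16,3,9]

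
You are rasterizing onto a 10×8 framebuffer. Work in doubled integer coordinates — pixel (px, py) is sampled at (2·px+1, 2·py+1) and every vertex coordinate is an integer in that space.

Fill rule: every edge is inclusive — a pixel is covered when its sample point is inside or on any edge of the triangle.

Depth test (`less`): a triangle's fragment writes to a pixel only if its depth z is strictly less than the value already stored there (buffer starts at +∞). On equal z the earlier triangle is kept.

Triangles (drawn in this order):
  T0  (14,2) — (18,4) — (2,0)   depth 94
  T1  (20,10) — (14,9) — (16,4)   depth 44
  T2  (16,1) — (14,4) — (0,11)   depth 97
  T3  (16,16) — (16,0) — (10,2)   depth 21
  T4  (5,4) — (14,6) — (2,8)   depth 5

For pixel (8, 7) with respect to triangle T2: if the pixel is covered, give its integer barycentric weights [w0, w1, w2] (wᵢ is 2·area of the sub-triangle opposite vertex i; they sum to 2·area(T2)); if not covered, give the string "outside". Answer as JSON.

T0:
  2·area = 16
  edge (14, 2)→(18, 4): d=(4,2) inclusive
  edge (18, 4)→(2, 0): d=(-16,-4) inclusive
  edge (2, 0)→(14, 2): d=(12,2) inclusive
    (3,0)@(7, 1): e=[10,4,2] → #
    (4,0)@(9, 1): e=[6,12,-2] → ·
    (3,1)@(7, 3): e=[18,-28,26] → ·
    (7,1)@(15, 3): e=[2,4,10] → #
    (8,1)@(17, 3): e=[-2,12,6] → ·
    (7,2)@(15, 5): e=[10,-28,34] → ·
  covered (2 px):
    · · · # · · · · · ·
    · · · · · · · # · ·
    · · · · · · · · · ·
    · · · · · · · · · ·
    · · · · · · · · · ·
    · · · · · · · · · ·
    · · · · · · · · · ·
    · · · · · · · · · ·
T1:
  2·area = 32
  edge (20, 10)→(14, 9): d=(-6,-1) inclusive
  edge (14, 9)→(16, 4): d=(2,-5) inclusive
  edge (16, 4)→(20, 10): d=(4,6) inclusive
    (7,3)@(15, 7): e=[13,1,18] → #
    (8,3)@(17, 7): e=[15,11,6] → #
    (9,3)@(19, 7): e=[17,21,-6] → ·
    (7,4)@(15, 9): e=[1,5,26] → #
    (9,4)@(19, 9): e=[5,25,2] → #
    (7,5)@(15, 11): e=[-11,9,34] → ·
    (8,5)@(17, 11): e=[-9,19,22] → ·
    (9,5)@(19, 11): e=[-7,29,10] → ·
  covered (5 px):
    · · · · · · · · · ·
    · · · · · · · · · ·
    · · · · · · · · · ·
    · · · · · · · # # ·
    · · · · · · · # # #
    · · · · · · · · · ·
    · · · · · · · · · ·
    · · · · · · · · · ·
T2:
  2·area = 28
  edge (16, 1)→(14, 4): d=(-2,3) inclusive
  edge (14, 4)→(0, 11): d=(-14,7) inclusive
  edge (0, 11)→(16, 1): d=(16,-10) inclusive
    (6,1)@(13, 3): e=[5,21,2] → #
    (7,1)@(15, 3): e=[-1,7,22] → ·
    (5,2)@(11, 5): e=[7,7,14] → #
    (6,2)@(13, 5): e=[1,-7,34] → ·
    (3,3)@(7, 7): e=[15,7,6] → #
    (4,3)@(9, 7): e=[9,-7,26] → ·
    (5,3)@(11, 7): e=[3,-21,46] → ·
    (3,4)@(7, 9): e=[11,-21,38] → ·
  covered (3 px):
    · · · · · · · · · ·
    · · · · · · # · · ·
    · · · · · # · · · ·
    · · · # · · · · · ·
    · · · · · · · · · ·
    · · · · · · · · · ·
    · · · · · · · · · ·
    · · · · · · · · · ·
T3:
  2·area = 96  (B↔C swapped to make it positive)
  edge (16, 16)→(10, 2): d=(-6,-14) inclusive
  edge (10, 2)→(16, 0): d=(6,-2) inclusive
  edge (16, 0)→(16, 16): d=(0,16) inclusive
    (6,0)@(13, 1): e=[48,0,48] → #  [on edge]
    (7,0)@(15, 1): e=[76,4,16] → #
    (8,0)@(17, 1): e=[104,8,-16] → ·
    (3,1)@(7, 3): e=[-48,0,144] → ·  [on edge]
    (5,1)@(11, 3): e=[8,8,80] → #
    (8,1)@(17, 3): e=[92,20,-16] → ·
    (0,2)@(1, 5): e=[-144,0,240] → ·  [on edge]
    (5,2)@(11, 5): e=[-4,20,80] → ·
    (6,2)@(13, 5): e=[24,24,48] → #
    (8,2)@(17, 5): e=[80,32,-16] → ·
    (6,3)@(13, 7): e=[12,36,48] → #
    (8,3)@(17, 7): e=[68,44,-16] → ·
    (6,4)@(13, 9): e=[0,48,48] → #  [on edge]
  covered (13 px):
    · · · · · · # # · ·
    · · · · · # # # · ·
    · · · · · · # # · ·
    · · · · · · # # · ·
    · · · · · · # # · ·
    · · · · · · · # · ·
    · · · · · · · # · ·
    · · · · · · · · · ·
T4:
  2·area = 42
  edge (5, 4)→(14, 6): d=(9,2) inclusive
  edge (14, 6)→(2, 8): d=(-12,2) inclusive
  edge (2, 8)→(5, 4): d=(3,-4) inclusive
    (2,2)@(5, 5): e=[9,30,3] → #
    (3,2)@(7, 5): e=[5,26,11] → #
    (4,2)@(9, 5): e=[1,22,19] → #
    (5,2)@(11, 5): e=[-3,18,27] → ·
    (1,3)@(3, 7): e=[31,10,1] → #
    (4,3)@(9, 7): e=[19,-2,25] → ·
    (1,4)@(3, 9): e=[49,-14,7] → ·
    (2,4)@(5, 9): e=[45,-18,15] → ·
    (3,4)@(7, 9): e=[41,-22,23] → ·
  covered (6 px):
    · · · · · · · · · ·
    · · · · · · · · · ·
    · · # # # · · · · ·
    · # # # · · · · · ·
    · · · · · · · · · ·
    · · · · · · · · · ·
    · · · · · · · · · ·
    · · · · · · · · · ·

Answer: "outside"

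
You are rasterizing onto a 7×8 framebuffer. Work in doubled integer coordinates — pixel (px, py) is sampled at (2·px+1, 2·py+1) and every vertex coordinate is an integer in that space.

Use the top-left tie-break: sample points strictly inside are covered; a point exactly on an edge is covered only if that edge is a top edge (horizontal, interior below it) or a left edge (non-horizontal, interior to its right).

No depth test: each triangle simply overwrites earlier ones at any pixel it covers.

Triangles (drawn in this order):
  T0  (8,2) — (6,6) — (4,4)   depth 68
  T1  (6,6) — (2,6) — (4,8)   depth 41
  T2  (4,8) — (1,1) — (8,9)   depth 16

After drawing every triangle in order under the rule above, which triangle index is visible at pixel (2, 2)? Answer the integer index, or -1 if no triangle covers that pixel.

T0:
  2·area = 12
  edge (8, 2)→(6, 6): d=(-2,4) right/bottom  bias=-1
  edge (6, 6)→(4, 4): d=(-2,-2) top-left  bias=+0
  edge (4, 4)→(8, 2): d=(4,-2) top-left  bias=+0
    (0,0)@(1, 1): e=[30,0,-18] → .  [on edge]
    (1,1)@(3, 3): e=[18,0,-6] → .  [on edge]
    (3,1)@(7, 3): e=[2,8,2] → X
    (4,1)@(9, 3): e=[-6,12,6] → .
    (2,2)@(5, 5): e=[6,0,6] → X  [on edge]
    (3,2)@(7, 5): e=[-2,4,10] → .
    (2,3)@(5, 7): e=[2,-4,14] → .
    (3,3)@(7, 7): e=[-6,0,18] → .  [on edge]
    (4,4)@(9, 9): e=[-18,0,30] → .  [on edge]
    (5,5)@(11, 11): e=[-30,0,42] → .  [on edge]
    (6,6)@(13, 13): e=[-42,0,54] → .  [on edge]
  covered (2 px):
    . . . . . . .
    . . . X . . .
    . . X . . . .
    . . . . . . .
    . . . . . . .
    . . . . . . .
    . . . . . . .
    . . . . . . .
T1:
  2·area = 8  (B↔C swapped to make it positive)
  edge (6, 6)→(4, 8): d=(-2,2) right/bottom  bias=-1
  edge (4, 8)→(2, 6): d=(-2,-2) top-left  bias=+0
  edge (2, 6)→(6, 6): d=(4,0) top-left  bias=+0
    (5,0)@(11, 1): e=[0,28,-20] → .  [on edge]
    (4,1)@(9, 3): e=[0,20,-12] → .  [on edge]
    (0,2)@(1, 5): e=[12,0,-4] → .  [on edge]
    (3,2)@(7, 5): e=[0,12,-4] → .  [on edge]
    (1,3)@(3, 7): e=[4,0,4] → X  [on edge]
    (2,3)@(5, 7): e=[0,4,4] → .  [on edge]
    (1,4)@(3, 9): e=[0,-4,12] → .  [on edge]
    (2,4)@(5, 9): e=[-4,0,12] → .  [on edge]
    (0,5)@(1, 11): e=[0,-12,20] → .  [on edge]
    (3,5)@(7, 11): e=[-12,0,20] → .  [on edge]
    (4,6)@(9, 13): e=[-20,0,28] → .  [on edge]
    (5,7)@(11, 15): e=[-28,0,36] → .  [on edge]
  covered (1 px):
    . . . . . . .
    . . . . . . .
    . . . . . . .
    . X . . . . .
    . . . . . . .
    . . . . . . .
    . . . . . . .
    . . . . . . .
T2:
  2·area = 25
  edge (4, 8)→(1, 1): d=(-3,-7) top-left  bias=+0
  edge (1, 1)→(8, 9): d=(7,8) right/bottom  bias=-1
  edge (8, 9)→(4, 8): d=(-4,-1) top-left  bias=+0
    (0,0)@(1, 1): e=[0,0,25] → .  [on edge]
    (1,2)@(3, 5): e=[2,12,11] → X
    (2,2)@(5, 5): e=[16,-4,13] → .
    (1,3)@(3, 7): e=[-4,26,3] → .
    (2,3)@(5, 7): e=[10,10,5] → X
    (3,3)@(7, 7): e=[24,-6,7] → .
    (2,4)@(5, 9): e=[4,24,-3] → .
    (3,7)@(7, 15): e=[0,50,-25] → .  [on edge]
  covered (2 px):
    . . . . . . .
    . . . . . . .
    . X . . . . .
    . . X . . . .
    . . . . . . .
    . . . . . . .
    . . . . . . .
    . . . . . . .

Z-buffer (winner per pixel, '.' = empty):
  . . . . . . .
  . . . 0 . . .
  . 2 0 . . . .
  . 1 2 . . . .
  . . . . . . .
  . . . . . . .
  . . . . . . .
  . . . . . . .

Answer: 0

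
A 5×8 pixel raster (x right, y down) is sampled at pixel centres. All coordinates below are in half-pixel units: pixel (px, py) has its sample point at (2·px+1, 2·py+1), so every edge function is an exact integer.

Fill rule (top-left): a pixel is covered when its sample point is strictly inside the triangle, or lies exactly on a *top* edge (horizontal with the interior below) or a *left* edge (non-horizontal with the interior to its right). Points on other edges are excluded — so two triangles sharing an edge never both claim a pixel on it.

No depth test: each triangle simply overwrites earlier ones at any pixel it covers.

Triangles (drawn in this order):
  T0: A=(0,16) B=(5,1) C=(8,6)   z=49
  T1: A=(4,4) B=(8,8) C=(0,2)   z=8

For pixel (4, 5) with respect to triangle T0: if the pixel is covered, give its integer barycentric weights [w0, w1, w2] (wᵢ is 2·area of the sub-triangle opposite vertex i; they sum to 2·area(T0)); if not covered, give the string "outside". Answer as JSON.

T0:
  2·area = 70
  edge (0, 16)→(5, 1): d=(5,-15) top-left  bias=+0
  edge (5, 1)→(8, 6): d=(3,5) right/bottom  bias=-1
  edge (8, 6)→(0, 16): d=(-8,10) right/bottom  bias=-1
    (2,0)@(5, 1): e=[0,0,70] → ·  [on edge]
    (2,1)@(5, 3): e=[10,6,54] → #
    (3,1)@(7, 3): e=[40,-4,34] → ·
    (2,2)@(5, 5): e=[20,12,38] → #
    (3,2)@(7, 5): e=[50,2,18] → #
    (4,2)@(9, 5): e=[80,-8,-2] → ·
    (1,3)@(3, 7): e=[0,28,42] → #  [on edge]
    (4,3)@(9, 7): e=[90,-2,-18] → ·
    (1,4)@(3, 9): e=[10,34,26] → #
    (3,4)@(7, 9): e=[70,14,-14] → ·
    (1,5)@(3, 11): e=[20,40,10] → #
    (2,5)@(5, 11): e=[50,30,-10] → ·
    (0,6)@(1, 13): e=[0,56,14] → #  [on edge]
  covered (10 px):
    · · · · ·
    · · # · ·
    · · # # ·
    · # # # ·
    · # # · ·
    · # · · ·
    # · · · ·
    · · · · ·
T1:
  2·area = 8
  edge (4, 4)→(8, 8): d=(4,4) right/bottom  bias=-1
  edge (8, 8)→(0, 2): d=(-8,-6) top-left  bias=+0
  edge (0, 2)→(4, 4): d=(4,2) right/bottom  bias=-1
    (0,0)@(1, 1): e=[0,14,-6] → ·  [on edge]
    (1,1)@(3, 3): e=[0,10,-2] → ·  [on edge]
    (2,2)@(5, 5): e=[0,6,2] → ·  [on edge]
    (3,3)@(7, 7): e=[0,2,6] → ·  [on edge]
    (4,4)@(9, 9): e=[0,-2,10] → ·  [on edge]
  covered (0 px):
    · · · · ·
    · · · · ·
    · · · · ·
    · · · · ·
    · · · · ·
    · · · · ·
    · · · · ·
    · · · · ·

Result: "outside"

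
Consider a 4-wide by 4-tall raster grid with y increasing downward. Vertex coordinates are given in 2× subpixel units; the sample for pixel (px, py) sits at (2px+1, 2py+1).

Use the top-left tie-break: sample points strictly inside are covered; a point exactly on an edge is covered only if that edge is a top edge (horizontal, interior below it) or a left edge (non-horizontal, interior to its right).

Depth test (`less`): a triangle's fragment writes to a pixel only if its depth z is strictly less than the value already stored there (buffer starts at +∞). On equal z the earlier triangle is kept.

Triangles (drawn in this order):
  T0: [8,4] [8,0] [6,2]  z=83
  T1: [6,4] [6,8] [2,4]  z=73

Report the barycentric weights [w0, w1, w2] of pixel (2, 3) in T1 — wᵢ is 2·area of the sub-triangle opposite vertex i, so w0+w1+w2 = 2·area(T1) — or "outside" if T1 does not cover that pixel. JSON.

T0:
  2·area = 8  (B↔C swapped to make it positive)
  edge (8, 4)→(6, 2): d=(-2,-2) top-left  bias=+0
  edge (6, 2)→(8, 0): d=(2,-2) top-left  bias=+0
  edge (8, 0)→(8, 4): d=(0,4) right/bottom  bias=-1
    (2,0)@(5, 1): e=[0,-4,12] → .  [on edge]
    (3,0)@(7, 1): e=[4,0,4] → X  [on edge]
    (2,1)@(5, 3): e=[-4,0,12] → .  [on edge]
    (3,1)@(7, 3): e=[0,4,4] → X  [on edge]
    (1,2)@(3, 5): e=[-12,0,20] → .  [on edge]
    (3,2)@(7, 5): e=[-4,8,4] → .
    (0,3)@(1, 7): e=[-20,0,28] → .  [on edge]
  covered (2 px):
    . . . X
    . . . X
    . . . .
    . . . .
T1:
  2·area = 16
  edge (6, 4)→(6, 8): d=(0,4) right/bottom  bias=-1
  edge (6, 8)→(2, 4): d=(-4,-4) top-left  bias=+0
  edge (2, 4)→(6, 4): d=(4,0) top-left  bias=+0
    (0,1)@(1, 3): e=[20,0,-4] → .  [on edge]
    (1,2)@(3, 5): e=[12,0,4] → X  [on edge]
    (2,2)@(5, 5): e=[4,8,4] → X
    (3,2)@(7, 5): e=[-4,16,4] → .
    (1,3)@(3, 7): e=[12,-8,12] → .
    (2,3)@(5, 7): e=[4,0,12] → X  [on edge]
    (3,3)@(7, 7): e=[-4,8,12] → .
  covered (3 px):
    . . . .
    . . . .
    . X X .
    . . X .

Result: [0,12,4]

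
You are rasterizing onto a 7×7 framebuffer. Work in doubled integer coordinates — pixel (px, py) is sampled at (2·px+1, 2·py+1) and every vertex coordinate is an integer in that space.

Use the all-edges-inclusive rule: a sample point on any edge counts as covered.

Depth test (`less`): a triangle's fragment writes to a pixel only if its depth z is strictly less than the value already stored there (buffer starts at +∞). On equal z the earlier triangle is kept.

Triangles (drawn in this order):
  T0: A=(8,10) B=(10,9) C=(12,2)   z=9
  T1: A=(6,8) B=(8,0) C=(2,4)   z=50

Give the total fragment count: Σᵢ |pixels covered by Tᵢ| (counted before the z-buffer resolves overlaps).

T0:
  2·area = 12  (B↔C swapped to make it positive)
  edge (8, 10)→(12, 2): d=(4,-8) inclusive
  edge (12, 2)→(10, 9): d=(-2,7) inclusive
  edge (10, 9)→(8, 10): d=(-2,1) inclusive
    (5,2)@(11, 5): e=[4,1,7] → X
    (6,2)@(13, 5): e=[20,-13,5] → .
    (5,3)@(11, 7): e=[12,-3,3] → .
    (4,4)@(9, 9): e=[4,7,1] → X
    (5,4)@(11, 9): e=[20,-7,-1] → .
    (4,5)@(9, 11): e=[12,3,-3] → .
  covered (2 px):
    . . . . . . .
    . . . . . . .
    . . . . . X .
    . . . . . . .
    . . . . X . .
    . . . . . . .
    . . . . . . .
T1:
  2·area = 40  (B↔C swapped to make it positive)
  edge (6, 8)→(2, 4): d=(-4,-4) inclusive
  edge (2, 4)→(8, 0): d=(6,-4) inclusive
  edge (8, 0)→(6, 8): d=(-2,8) inclusive
    (3,0)@(7, 1): e=[32,2,6] → X
    (4,0)@(9, 1): e=[40,10,-10] → .
    (0,1)@(1, 3): e=[0,-10,50] → .  [on edge]
    (2,1)@(5, 3): e=[16,6,18] → X
    (4,1)@(9, 3): e=[32,22,-14] → .
    (1,2)@(3, 5): e=[0,10,30] → X  [on edge]
    (3,2)@(7, 5): e=[16,26,-2] → .
    (1,3)@(3, 7): e=[-8,22,26] → .
    (2,3)@(5, 7): e=[0,30,10] → X  [on edge]
    (3,3)@(7, 7): e=[8,38,-6] → .
    (2,4)@(5, 9): e=[-8,42,6] → .
    (3,4)@(7, 9): e=[0,50,-10] → .  [on edge]
    (4,5)@(9, 11): e=[0,70,-30] → .  [on edge]
    (5,6)@(11, 13): e=[0,90,-50] → .  [on edge]
  covered (6 px):
    . . . X . . .
    . . X X . . .
    . X X . . . .
    . . X . . . .
    . . . . . . .
    . . . . . . .
    . . . . . . .

Answer: 8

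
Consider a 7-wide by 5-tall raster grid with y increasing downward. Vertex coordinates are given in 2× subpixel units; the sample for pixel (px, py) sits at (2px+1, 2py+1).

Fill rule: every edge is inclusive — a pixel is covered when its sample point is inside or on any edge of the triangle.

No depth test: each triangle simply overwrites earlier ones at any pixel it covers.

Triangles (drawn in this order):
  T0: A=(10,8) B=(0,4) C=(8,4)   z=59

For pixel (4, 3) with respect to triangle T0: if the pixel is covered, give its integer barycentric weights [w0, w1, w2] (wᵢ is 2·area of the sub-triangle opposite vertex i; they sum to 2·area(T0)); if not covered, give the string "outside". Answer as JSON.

T0:
  2·area = 32
  edge (10, 8)→(0, 4): d=(-10,-4) inclusive
  edge (0, 4)→(8, 4): d=(8,0) inclusive
  edge (8, 4)→(10, 8): d=(2,4) inclusive
    (1,2)@(3, 5): e=[2,8,22] → █
    (2,2)@(5, 5): e=[10,8,14] → █
    (3,2)@(7, 5): e=[18,8,6] → █
    (4,2)@(9, 5): e=[26,8,-2] → ·
    (1,3)@(3, 7): e=[-18,24,26] → ·
    (2,3)@(5, 7): e=[-10,24,18] → ·
    (3,3)@(7, 7): e=[-2,24,10] → ·
    (4,3)@(9, 7): e=[6,24,2] → █
    (5,3)@(11, 7): e=[14,24,-6] → ·
    (4,4)@(9, 9): e=[-14,40,6] → ·
  covered (4 px):
    · · · · · · ·
    · · · · · · ·
    · █ █ █ · · ·
    · · · · █ · ·
    · · · · · · ·

Answer: [24,2,6]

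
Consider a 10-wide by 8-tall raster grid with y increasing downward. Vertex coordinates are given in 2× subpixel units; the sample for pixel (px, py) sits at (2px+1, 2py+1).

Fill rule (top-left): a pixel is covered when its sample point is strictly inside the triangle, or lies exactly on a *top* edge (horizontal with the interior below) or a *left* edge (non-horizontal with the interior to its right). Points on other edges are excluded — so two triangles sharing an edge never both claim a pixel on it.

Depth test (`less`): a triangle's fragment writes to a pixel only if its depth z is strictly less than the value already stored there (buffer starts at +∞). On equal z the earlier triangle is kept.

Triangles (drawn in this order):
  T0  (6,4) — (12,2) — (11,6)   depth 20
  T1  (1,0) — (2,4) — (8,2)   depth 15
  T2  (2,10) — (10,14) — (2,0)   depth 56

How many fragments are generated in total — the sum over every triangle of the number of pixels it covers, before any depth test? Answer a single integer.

T0:
  2·area = 22
  edge (6, 4)→(12, 2): d=(6,-2) top-left  bias=+0
  edge (12, 2)→(11, 6): d=(-1,4) right/bottom  bias=-1
  edge (11, 6)→(6, 4): d=(-5,-2) top-left  bias=+0
    (7,0)@(15, 1): e=[0,-11,33] → ·  [on edge]
    (4,1)@(9, 3): e=[0,11,11] → #  [on edge]
    (5,1)@(11, 3): e=[4,3,15] → #
    (6,1)@(13, 3): e=[8,-5,19] → ·
    (1,2)@(3, 5): e=[0,33,-11] → ·  [on edge]
    (4,2)@(9, 5): e=[12,9,1] → #
    (6,2)@(13, 5): e=[20,-7,9] → ·
    (4,3)@(9, 7): e=[24,7,-9] → ·
    (5,3)@(11, 7): e=[28,-1,-5] → ·
  covered (4 px):
    · · · · · · · · · ·
    · · · · # # · · · ·
    · · · · # # · · · ·
    · · · · · · · · · ·
    · · · · · · · · · ·
    · · · · · · · · · ·
    · · · · · · · · · ·
    · · · · · · · · · ·
T1:
  2·area = 26  (B↔C swapped to make it positive)
  edge (1, 0)→(8, 2): d=(7,2) right/bottom  bias=-1
  edge (8, 2)→(2, 4): d=(-6,2) right/bottom  bias=-1
  edge (2, 4)→(1, 0): d=(-1,-4) top-left  bias=+0
    (1,0)@(3, 1): e=[3,16,7] → #
    (2,0)@(5, 1): e=[-1,12,15] → ·
    (5,0)@(11, 1): e=[-13,0,39] → ·  [on edge]
    (1,1)@(3, 3): e=[17,4,5] → #
    (2,1)@(5, 3): e=[13,0,13] → ·  [on edge]
    (1,2)@(3, 5): e=[31,-8,3] → ·
  covered (2 px):
    · # · · · · · · · ·
    · # · · · · · · · ·
    · · · · · · · · · ·
    · · · · · · · · · ·
    · · · · · · · · · ·
    · · · · · · · · · ·
    · · · · · · · · · ·
    · · · · · · · · · ·
T2:
  2·area = 80  (B↔C swapped to make it positive)
  edge (2, 10)→(2, 0): d=(0,-10) top-left  bias=+0
  edge (2, 0)→(10, 14): d=(8,14) right/bottom  bias=-1
  edge (10, 14)→(2, 10): d=(-8,-4) top-left  bias=+0
    (1,1)@(3, 3): e=[10,10,60] → #
    (2,1)@(5, 3): e=[30,-18,68] → ·
    (1,2)@(3, 5): e=[10,26,44] → #
    (2,2)@(5, 5): e=[30,-2,52] → ·
    (1,3)@(3, 7): e=[10,42,28] → #
    (2,3)@(5, 7): e=[30,14,36] → #
    (3,3)@(7, 7): e=[50,-14,44] → ·
    (1,4)@(3, 9): e=[10,58,12] → #
    (3,4)@(7, 9): e=[50,2,28] → #
    (4,4)@(9, 9): e=[70,-26,36] → ·
    (1,5)@(3, 11): e=[10,74,-4] → ·
    (2,5)@(5, 11): e=[30,46,4] → #
  covered (10 px):
    · · · · · · · · · ·
    · # · · · · · · · ·
    · # · · · · · · · ·
    · # # · · · · · · ·
    · # # # · · · · · ·
    · · # # · · · · · ·
    · · · · # · · · · ·
    · · · · · · · · · ·

Final: 16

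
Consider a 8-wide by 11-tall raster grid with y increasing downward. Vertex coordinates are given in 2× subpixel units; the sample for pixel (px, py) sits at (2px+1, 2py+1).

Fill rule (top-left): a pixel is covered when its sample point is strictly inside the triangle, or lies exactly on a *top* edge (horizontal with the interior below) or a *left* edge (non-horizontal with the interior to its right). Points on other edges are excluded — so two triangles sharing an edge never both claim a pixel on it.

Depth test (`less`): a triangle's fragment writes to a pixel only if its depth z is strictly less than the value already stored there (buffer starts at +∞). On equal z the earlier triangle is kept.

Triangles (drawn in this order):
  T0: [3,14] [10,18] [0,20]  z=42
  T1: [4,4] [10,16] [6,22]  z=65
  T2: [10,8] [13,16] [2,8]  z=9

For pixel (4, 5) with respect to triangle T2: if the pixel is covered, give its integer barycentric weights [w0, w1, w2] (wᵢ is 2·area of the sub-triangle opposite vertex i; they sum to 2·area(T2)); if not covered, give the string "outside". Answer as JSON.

T0:
  2·area = 54
  edge (3, 14)→(10, 18): d=(7,4) right/bottom  bias=-1
  edge (10, 18)→(0, 20): d=(-10,2) right/bottom  bias=-1
  edge (0, 20)→(3, 14): d=(3,-6) top-left  bias=+0
    (1,7)@(3, 15): e=[7,44,3] → █
    (2,7)@(5, 15): e=[-1,40,15] → ·
    (1,8)@(3, 17): e=[21,24,9] → █
    (2,8)@(5, 17): e=[13,20,21] → █
    (3,8)@(7, 17): e=[5,16,33] → █
    (4,8)@(9, 17): e=[-3,12,45] → ·
    (7,8)@(15, 17): e=[-27,0,81] → ·  [on edge]
    (0,9)@(1, 19): e=[43,8,3] → █
    (2,9)@(5, 19): e=[27,0,27] → ·  [on edge]
    (3,9)@(7, 19): e=[19,-4,39] → ·
    (0,10)@(1, 21): e=[57,-12,9] → ·
    (1,10)@(3, 21): e=[49,-16,21] → ·
  covered (6 px):
    · · · · · · · ·
    · · · · · · · ·
    · · · · · · · ·
    · · · · · · · ·
    · · · · · · · ·
    · · · · · · · ·
    · · · · · · · ·
    · █ · · · · · ·
    · █ █ █ · · · ·
    █ █ · · · · · ·
    · · · · · · · ·
T1:
  2·area = 84
  edge (4, 4)→(10, 16): d=(6,12) right/bottom  bias=-1
  edge (10, 16)→(6, 22): d=(-4,6) right/bottom  bias=-1
  edge (6, 22)→(4, 4): d=(-2,-18) top-left  bias=+0
    (2,3)@(5, 7): e=[6,66,12] → █
    (3,3)@(7, 7): e=[-18,54,48] → ·
    (2,4)@(5, 9): e=[18,58,8] → █
    (3,4)@(7, 9): e=[-6,46,44] → ·
    (2,5)@(5, 11): e=[30,50,4] → █
    (3,5)@(7, 11): e=[6,38,40] → █
    (4,5)@(9, 11): e=[-18,26,76] → ·
    (2,6)@(5, 13): e=[42,42,0] → █  [on edge]
    (4,6)@(9, 13): e=[-6,18,72] → ·
    (2,7)@(5, 15): e=[54,34,-4] → ·
    (3,7)@(7, 15): e=[30,22,32] → █
    (4,7)@(9, 15): e=[6,10,68] → █
  covered (11 px):
    · · · · · · · ·
    · · · · · · · ·
    · · · · · · · ·
    · · █ · · · · ·
    · · █ · · · · ·
    · · █ █ · · · ·
    · · █ █ · · · ·
    · · · █ █ · · ·
    · · · █ █ · · ·
    · · · █ · · · ·
    · · · · · · · ·
T2:
  2·area = 64
  edge (10, 8)→(13, 16): d=(3,8) right/bottom  bias=-1
  edge (13, 16)→(2, 8): d=(-11,-8) top-left  bias=+0
  edge (2, 8)→(10, 8): d=(8,0) top-left  bias=+0
    (2,4)@(5, 9): e=[43,13,8] → █
    (3,4)@(7, 9): e=[27,29,8] → █
    (4,4)@(9, 9): e=[11,45,8] → █
    (5,4)@(11, 9): e=[-5,61,8] → ·
    (2,5)@(5, 11): e=[49,-9,24] → ·
    (3,5)@(7, 11): e=[33,7,24] → █
    (5,5)@(11, 11): e=[1,39,24] → █
    (6,5)@(13, 11): e=[-15,55,24] → ·
    (3,6)@(7, 13): e=[39,-15,40] → ·
    (4,6)@(9, 13): e=[23,1,40] → █
    (6,6)@(13, 13): e=[-9,33,40] → ·
    (4,7)@(9, 15): e=[29,-21,56] → ·
  covered (8 px):
    · · · · · · · ·
    · · · · · · · ·
    · · · · · · · ·
    · · · · · · · ·
    · · █ █ █ · · ·
    · · · █ █ █ · ·
    · · · · █ █ · ·
    · · · · · · · ·
    · · · · · · · ·
    · · · · · · · ·
    · · · · · · · ·

Final: [23,24,17]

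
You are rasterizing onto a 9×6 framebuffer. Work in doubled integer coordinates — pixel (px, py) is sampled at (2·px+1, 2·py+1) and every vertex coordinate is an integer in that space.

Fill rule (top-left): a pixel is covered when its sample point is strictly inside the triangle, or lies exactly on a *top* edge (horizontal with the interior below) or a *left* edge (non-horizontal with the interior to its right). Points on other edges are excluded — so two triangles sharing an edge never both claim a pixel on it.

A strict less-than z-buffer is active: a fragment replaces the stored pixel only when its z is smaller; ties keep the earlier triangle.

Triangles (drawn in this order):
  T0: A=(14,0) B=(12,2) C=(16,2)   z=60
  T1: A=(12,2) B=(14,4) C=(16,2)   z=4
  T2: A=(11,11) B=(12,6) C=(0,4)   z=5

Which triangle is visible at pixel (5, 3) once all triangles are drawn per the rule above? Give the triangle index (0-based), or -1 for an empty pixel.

T0:
  2·area = 8  (B↔C swapped to make it positive)
  edge (14, 0)→(16, 2): d=(2,2) right/bottom  bias=-1
  edge (16, 2)→(12, 2): d=(-4,0) right/bottom  bias=-1
  edge (12, 2)→(14, 0): d=(2,-2) top-left  bias=+0
    (6,0)@(13, 1): e=[4,4,0] → #  [on edge]
    (7,0)@(15, 1): e=[0,4,4] → ·  [on edge]
    (5,1)@(11, 3): e=[12,-4,0] → ·  [on edge]
    (6,1)@(13, 3): e=[8,-4,4] → ·
    (8,1)@(17, 3): e=[0,-4,12] → ·  [on edge]
    (4,2)@(9, 5): e=[20,-12,0] → ·  [on edge]
    (3,3)@(7, 7): e=[28,-20,0] → ·  [on edge]
    (2,4)@(5, 9): e=[36,-28,0] → ·  [on edge]
    (1,5)@(3, 11): e=[44,-36,0] → ·  [on edge]
  covered (1 px):
    · · · · · · # · ·
    · · · · · · · · ·
    · · · · · · · · ·
    · · · · · · · · ·
    · · · · · · · · ·
    · · · · · · · · ·
T1:
  2·area = 8  (B↔C swapped to make it positive)
  edge (12, 2)→(16, 2): d=(4,0) top-left  bias=+0
  edge (16, 2)→(14, 4): d=(-2,2) right/bottom  bias=-1
  edge (14, 4)→(12, 2): d=(-2,-2) top-left  bias=+0
    (5,0)@(11, 1): e=[-4,12,0] → ·  [on edge]
    (8,0)@(17, 1): e=[-4,0,12] → ·  [on edge]
    (6,1)@(13, 3): e=[4,4,0] → #  [on edge]
    (7,1)@(15, 3): e=[4,0,4] → ·  [on edge]
    (6,2)@(13, 5): e=[12,0,-4] → ·  [on edge]
    (7,2)@(15, 5): e=[12,-4,0] → ·  [on edge]
    (5,3)@(11, 7): e=[20,0,-12] → ·  [on edge]
    (8,3)@(17, 7): e=[20,-12,0] → ·  [on edge]
    (4,4)@(9, 9): e=[28,0,-20] → ·  [on edge]
    (3,5)@(7, 11): e=[36,0,-28] → ·  [on edge]
  covered (1 px):
    · · · · · · · · ·
    · · · · · · # · ·
    · · · · · · · · ·
    · · · · · · · · ·
    · · · · · · · · ·
    · · · · · · · · ·
T2:
  2·area = 62  (B↔C swapped to make it positive)
  edge (11, 11)→(0, 4): d=(-11,-7) top-left  bias=+0
  edge (0, 4)→(12, 6): d=(12,2) right/bottom  bias=-1
  edge (12, 6)→(11, 11): d=(-1,5) right/bottom  bias=-1
    (6,0)@(13, 1): e=[124,-62,0] → ·  [on edge]
    (1,2)@(3, 5): e=[10,6,46] → #
    (2,2)@(5, 5): e=[24,2,36] → #
    (3,2)@(7, 5): e=[38,-2,26] → ·
    (1,3)@(3, 7): e=[-12,30,44] → ·
    (2,3)@(5, 7): e=[2,26,34] → #
    (3,3)@(7, 7): e=[16,22,24] → #
    (4,3)@(9, 7): e=[30,18,14] → #
    (5,3)@(11, 7): e=[44,14,4] → #
    (6,3)@(13, 7): e=[58,10,-6] → ·
    (2,4)@(5, 9): e=[-20,50,32] → ·
    (3,4)@(7, 9): e=[-6,46,22] → ·
    (5,5)@(11, 11): e=[0,62,0] → ·  [on edge]
  covered (8 px):
    · · · · · · · · ·
    · · · · · · · · ·
    · # # · · · · · ·
    · · # # # # · · ·
    · · · · # # · · ·
    · · · · · · · · ·

Z-buffer (winner per pixel, '.' = empty):
  . . . . . . 0 . .
  . . . . . . 1 . .
  . 2 2 . . . . . .
  . . 2 2 2 2 . . .
  . . . . 2 2 . . .
  . . . . . . . . .

Result: 2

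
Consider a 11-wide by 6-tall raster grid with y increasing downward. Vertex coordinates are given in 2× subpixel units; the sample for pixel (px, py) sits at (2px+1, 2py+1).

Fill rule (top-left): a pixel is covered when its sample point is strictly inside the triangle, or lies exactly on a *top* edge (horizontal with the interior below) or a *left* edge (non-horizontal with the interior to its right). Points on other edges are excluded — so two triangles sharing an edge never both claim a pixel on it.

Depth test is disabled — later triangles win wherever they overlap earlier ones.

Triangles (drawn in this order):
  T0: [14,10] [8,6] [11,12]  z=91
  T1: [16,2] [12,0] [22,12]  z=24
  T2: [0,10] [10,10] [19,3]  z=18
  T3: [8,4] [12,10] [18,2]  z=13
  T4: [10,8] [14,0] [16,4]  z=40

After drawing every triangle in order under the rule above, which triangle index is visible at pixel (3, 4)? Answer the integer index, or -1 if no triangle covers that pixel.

T0:
  2·area = 24  (B↔C swapped to make it positive)
  edge (14, 10)→(11, 12): d=(-3,2) right/bottom  bias=-1
  edge (11, 12)→(8, 6): d=(-3,-6) top-left  bias=+0
  edge (8, 6)→(14, 10): d=(6,4) right/bottom  bias=-1
    (4,3)@(9, 7): e=[19,3,2] → X
    (5,3)@(11, 7): e=[15,15,-6] → .
    (4,4)@(9, 9): e=[13,-3,14] → .
    (5,4)@(11, 9): e=[9,9,6] → X
    (6,4)@(13, 9): e=[5,21,-2] → .
    (5,5)@(11, 11): e=[3,3,18] → X
    (6,5)@(13, 11): e=[-1,15,10] → .
  covered (3 px):
    . . . . . . . . . . .
    . . . . . . . . . . .
    . . . . . . . . . . .
    . . . . X . . . . . .
    . . . . . X . . . . .
    . . . . . X . . . . .
T1:
  2·area = 28  (B↔C swapped to make it positive)
  edge (16, 2)→(22, 12): d=(6,10) right/bottom  bias=-1
  edge (22, 12)→(12, 0): d=(-10,-12) top-left  bias=+0
  edge (12, 0)→(16, 2): d=(4,2) right/bottom  bias=-1
    (6,0)@(13, 1): e=[24,2,2] → X
    (7,0)@(15, 1): e=[4,26,-2] → .
    (6,1)@(13, 3): e=[36,-18,10] → .
    (7,1)@(15, 3): e=[16,6,6] → X
    (8,1)@(17, 3): e=[-4,30,2] → .
    (7,2)@(15, 5): e=[28,-14,14] → .
    (8,2)@(17, 5): e=[8,10,10] → X
    (9,2)@(19, 5): e=[-12,34,6] → .
    (8,3)@(17, 7): e=[20,-10,18] → .
    (9,3)@(19, 7): e=[0,14,14] → .  [on edge]
  covered (3 px):
    . . . . . . X . . . .
    . . . . . . . X . . .
    . . . . . . . . X . .
    . . . . . . . . . . .
    . . . . . . . . . . .
    . . . . . . . . . . .
T2:
  2·area = 70  (B↔C swapped to make it positive)
  edge (0, 10)→(19, 3): d=(19,-7) top-left  bias=+0
  edge (19, 3)→(10, 10): d=(-9,7) right/bottom  bias=-1
  edge (10, 10)→(0, 10): d=(-10,0) right/bottom  bias=-1
    (9,1)@(19, 3): e=[0,0,70] → .  [on edge]
    (7,2)@(15, 5): e=[10,10,50] → X
    (8,2)@(17, 5): e=[24,-4,50] → .
    (4,3)@(9, 7): e=[6,34,30] → X
    (5,3)@(11, 7): e=[20,20,30] → X
    (6,3)@(13, 7): e=[34,6,30] → X
    (7,3)@(15, 7): e=[48,-8,30] → .
    (1,4)@(3, 9): e=[2,58,10] → X
    (2,4)@(5, 9): e=[16,44,10] → X
    (3,4)@(7, 9): e=[30,30,10] → X
    (6,4)@(13, 9): e=[72,-12,10] → .
    (1,5)@(3, 11): e=[40,40,-10] → .
  covered (9 px):
    . . . . . . . . . . .
    . . . . . . . . . . .
    . . . . . . . X . . .
    . . . . X X X . . . .
    . X X X X X . . . . .
    . . . . . . . . . . .
T3:
  2·area = 68  (B↔C swapped to make it positive)
  edge (8, 4)→(18, 2): d=(10,-2) top-left  bias=+0
  edge (18, 2)→(12, 10): d=(-6,8) right/bottom  bias=-1
  edge (12, 10)→(8, 4): d=(-4,-6) top-left  bias=+0
    (6,1)@(13, 3): e=[0,34,34] → X  [on edge]
    (7,1)@(15, 3): e=[4,18,46] → X
    (8,1)@(17, 3): e=[8,2,58] → X
    (9,1)@(19, 3): e=[12,-14,70] → .
    (1,2)@(3, 5): e=[0,102,-34] → .  [on edge]
    (4,2)@(9, 5): e=[12,54,2] → X
    (5,2)@(11, 5): e=[16,38,14] → X
    (8,2)@(17, 5): e=[28,-10,50] → .
    (4,3)@(9, 7): e=[32,42,-6] → .
    (5,3)@(11, 7): e=[36,26,6] → X
    (7,3)@(15, 7): e=[44,-6,30] → .
    (5,4)@(11, 9): e=[56,14,-2] → .
  covered (9 px):
    . . . . . . . . . . .
    . . . . . . X X X . .
    . . . . X X X X . . .
    . . . . . X X . . . .
    . . . . . . . . . . .
    . . . . . . . . . . .
T4:
  2·area = 32
  edge (10, 8)→(14, 0): d=(4,-8) top-left  bias=+0
  edge (14, 0)→(16, 4): d=(2,4) right/bottom  bias=-1
  edge (16, 4)→(10, 8): d=(-6,4) right/bottom  bias=-1
    (6,1)@(13, 3): e=[4,10,18] → X
    (7,1)@(15, 3): e=[20,2,10] → X
    (8,1)@(17, 3): e=[36,-6,2] → .
    (6,2)@(13, 5): e=[12,14,6] → X
    (7,2)@(15, 5): e=[28,6,-2] → .
    (5,3)@(11, 7): e=[4,26,2] → X
    (6,3)@(13, 7): e=[20,18,-6] → .
    (5,4)@(11, 9): e=[12,30,-10] → .
  covered (4 px):
    . . . . . . . . . . .
    . . . . . . X X . . .
    . . . . . . X . . . .
    . . . . . X . . . . .
    . . . . . . . . . . .
    . . . . . . . . . . .

Z-buffer (winner per pixel, '.' = empty):
  . . . . . . 1 . . . .
  . . . . . . 4 4 3 . .
  . . . . 3 3 4 3 1 . .
  . . . . 2 4 3 . . . .
  . 2 2 2 2 2 . . . . .
  . . . . . 0 . . . . .

Answer: 2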